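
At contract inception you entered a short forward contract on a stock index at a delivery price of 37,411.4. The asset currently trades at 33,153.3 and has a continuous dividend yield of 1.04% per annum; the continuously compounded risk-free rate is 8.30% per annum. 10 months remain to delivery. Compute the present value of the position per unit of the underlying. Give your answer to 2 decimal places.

Current fair forward for the remaining 10 months: F = S·e^((r − q)·T), (r − q) = 0.0830 − 0.0104 = 0.0726
F = 33153.3 · e^(0.0726 × 10/12) = 33153.3 × 1.06236760 = 35220.9918
Value of long forward = (F − K)·e^(−rT) = (35220.9918 − 37411.4) · e^(−0.0830·10/12)
= -2190.4082 × 0.93317114 = -2044.03
Short position value = −(long value) = 2044.03

2044.03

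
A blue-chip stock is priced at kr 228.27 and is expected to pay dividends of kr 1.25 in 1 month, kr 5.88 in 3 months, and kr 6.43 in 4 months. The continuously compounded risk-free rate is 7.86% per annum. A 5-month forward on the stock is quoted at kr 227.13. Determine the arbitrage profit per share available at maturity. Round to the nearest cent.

kr 4.97 per share

PV(dividends) I = 1.25·e^(−0.0786·1/12) + 5.88·e^(−0.0786·3/12) + 6.43·e^(−0.0786·4/12) = 13.2711
Fair forward F* = (S − I)·e^(rT) = (228.27 − 13.2711)·e^0.032750 = 214.9989 × 1.033292 = 222.1566
Market kr 227.13 > fair 222.1566: forward overpriced → cash-and-carry (borrow at r, buy the stock and collect the dividends, short the forward).
Profit at T = |F_mkt − F*| = |227.13 − 222.1566| = kr 4.97 per share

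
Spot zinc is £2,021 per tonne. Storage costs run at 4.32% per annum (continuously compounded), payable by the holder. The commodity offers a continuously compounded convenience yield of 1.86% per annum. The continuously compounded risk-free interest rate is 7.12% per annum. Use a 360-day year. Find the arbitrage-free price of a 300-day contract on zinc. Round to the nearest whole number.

£2,189 per tonne

Net carry = r + u − y = 0.0712 + 0.0432 − 0.0186 = 0.0958
F = S·e^((r+u−y)T) = 2021 · e^(0.0958 × 300/360) = 2021 · e^0.079833
= 2021 × 1.083106 = £2,189 per tonne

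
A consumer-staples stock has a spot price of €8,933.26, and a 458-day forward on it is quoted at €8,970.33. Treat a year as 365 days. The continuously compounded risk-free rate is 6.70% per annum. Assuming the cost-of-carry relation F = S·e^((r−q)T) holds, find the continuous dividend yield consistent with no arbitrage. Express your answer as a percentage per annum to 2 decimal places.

From F = S·e^((r−q)T): (r − q) = ln(F/S)/T
ln(8970.33/8933.26) = ln(1.004150) = 0.004141
(r − q) = 0.004141 / (458/365) = 0.003300
q = r − ln(F/S)/T = 0.0670 − 0.003300 = 0.063700
q = 6.37%

6.37%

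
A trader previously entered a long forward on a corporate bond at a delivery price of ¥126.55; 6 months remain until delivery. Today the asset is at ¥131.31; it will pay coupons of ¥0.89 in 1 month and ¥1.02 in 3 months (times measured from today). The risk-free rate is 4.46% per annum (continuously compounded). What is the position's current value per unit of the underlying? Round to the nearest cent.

PV(remaining coupons) I = 0.89·e^(−0.0446·1/12) + 1.02·e^(−0.0446·3/12) = 1.8954
Current forward F = (S − I)·e^(rT) = (131.31 − 1.8954)·e^(0.0446·6/12) = 129.4146 × 1.022551 = 132.3330
Value (long) = (F − K)·e^(−rT) = (132.3330 − 126.55) × 0.977947 = 5.6555
Value = ¥5.66

¥5.66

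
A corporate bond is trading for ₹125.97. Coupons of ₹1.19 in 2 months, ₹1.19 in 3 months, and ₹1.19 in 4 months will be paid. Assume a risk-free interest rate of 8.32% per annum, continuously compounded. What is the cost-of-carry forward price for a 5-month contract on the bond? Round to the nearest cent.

PV(coupons) I = 1.19·e^(−0.0832·2/12) + 1.19·e^(−0.0832·3/12) + 1.19·e^(−0.0832·4/12)
I = 1.1736 + 1.1655 + 1.1575 = 3.4966
F = (S − I)·e^(rT) = (125.97 − 3.4966) · e^(0.0832·5/12)
= 122.4734 · e^0.034667 = 122.4734 × 1.035275 = ₹126.79

₹126.79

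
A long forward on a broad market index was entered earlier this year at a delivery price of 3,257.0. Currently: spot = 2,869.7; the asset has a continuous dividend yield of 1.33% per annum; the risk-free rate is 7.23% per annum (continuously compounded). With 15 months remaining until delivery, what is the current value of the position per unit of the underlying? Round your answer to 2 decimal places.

-153.17

Current fair forward for the remaining 15 months: F = S·e^((r − q)·T), (r − q) = 0.0723 − 0.0133 = 0.0590
F = 2869.7 · e^(0.0590 × 15/12) = 2869.7 × 1.07653764 = 3089.3401
Value of long forward = (F − K)·e^(−rT) = (3089.3401 − 3257.0) · e^(−0.0723·15/12)
= -167.6599 × 0.91358853 = -153.17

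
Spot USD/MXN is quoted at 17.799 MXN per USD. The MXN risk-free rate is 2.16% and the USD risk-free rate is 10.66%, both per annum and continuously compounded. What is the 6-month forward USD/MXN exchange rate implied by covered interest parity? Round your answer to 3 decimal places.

17.058

F = S·e^((r_MXN − r_USD)T) = 17.799 · e^((0.0216 − 0.1066) × 6/12)
= 17.799 · e^-0.042500 = 17.799 × 0.958390
F = 17.058 MXN per USD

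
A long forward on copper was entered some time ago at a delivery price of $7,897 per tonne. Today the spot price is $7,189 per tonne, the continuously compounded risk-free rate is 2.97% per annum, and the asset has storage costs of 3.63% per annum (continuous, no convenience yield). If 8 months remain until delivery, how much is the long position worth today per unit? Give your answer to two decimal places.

-$377.08 per tonne

Current fair forward for the remaining 8 months: F = S·e^((r + u)·T), (r + u) = 0.0297 + 0.0363 = 0.0660
F = 7189 · e^(0.0660 × 8/12) = 7189 × 1.04498235 = 7512.3781
Value of long forward = (F − K)·e^(−rT) = (7512.3781 − 7897) · e^(−0.0297·8/12)
= -384.6219 × 0.98039473 = -377.08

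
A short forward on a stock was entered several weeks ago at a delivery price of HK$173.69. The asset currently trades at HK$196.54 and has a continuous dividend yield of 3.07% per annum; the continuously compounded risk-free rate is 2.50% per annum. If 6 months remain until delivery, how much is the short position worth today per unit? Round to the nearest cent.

-HK$22.01

Current fair forward for the remaining 6 months: F = S·e^((r − q)·T), (r − q) = 0.0250 − 0.0307 = -0.0057
F = 196.54 · e^(-0.0057 × 6/12) = 196.54 × 0.997154 = 195.9806
Value of long forward = (F − K)·e^(−rT) = (195.9806 − 173.69) · e^(−0.0250·6/12)
= 22.2906 × 0.987578 = 22.01
Short position value = −(long value) = -HK$22.01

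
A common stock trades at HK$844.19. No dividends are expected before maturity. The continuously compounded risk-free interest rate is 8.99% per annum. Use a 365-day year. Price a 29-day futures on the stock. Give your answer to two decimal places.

HK$850.24

F = S·e^(rT) = 844.19 · e^(0.0899 × 29/365)
= 844.19 · e^0.007143 = 844.19 × 1.007169
F = HK$850.24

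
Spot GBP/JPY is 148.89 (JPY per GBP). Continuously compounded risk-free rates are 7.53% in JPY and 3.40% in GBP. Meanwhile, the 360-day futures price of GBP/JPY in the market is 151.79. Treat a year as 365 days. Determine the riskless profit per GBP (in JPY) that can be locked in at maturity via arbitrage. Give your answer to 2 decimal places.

3.29 per GBP (in JPY)

Fair futures: F* = S·e^(carry·T), with carry = (r_JPY − r_GBP) = 0.0753 − 0.0340 = 0.0413
F* = 148.89 · e^(0.0413 × 360/365) = 148.89 · e^0.040734 = 148.89 × 1.041575 = 155.0801
Market 151.79 < fair 155.0801: forward underpriced → reverse cash-and-carry (short spot, go long the forward).
At maturity, profit = |F_mkt − F*| = |151.79 − 155.0801| = 3.29 per GBP (in JPY)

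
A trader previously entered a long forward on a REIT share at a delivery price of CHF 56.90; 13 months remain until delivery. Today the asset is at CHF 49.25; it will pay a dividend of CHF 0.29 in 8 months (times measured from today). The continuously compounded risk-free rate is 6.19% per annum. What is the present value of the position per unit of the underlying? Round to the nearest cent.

PV(remaining dividends) I = 0.29·e^(−0.0619·8/12) = 0.2783
Current forward F = (S − I)·e^(rT) = (49.25 − 0.2783)·e^(0.0619·13/12) = 48.9717 × 1.069358 = 52.3683
Value (long) = (F − K)·e^(−rT) = (52.3683 − 56.90) × 0.935141 = -4.2378
Value = -CHF 4.24

-CHF 4.24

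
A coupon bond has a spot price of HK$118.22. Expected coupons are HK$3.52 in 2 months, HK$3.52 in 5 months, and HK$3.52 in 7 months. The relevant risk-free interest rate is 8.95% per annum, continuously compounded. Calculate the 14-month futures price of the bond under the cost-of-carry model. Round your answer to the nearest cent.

HK$119.91

PV(coupons) I = 3.52·e^(−0.0895·2/12) + 3.52·e^(−0.0895·5/12) + 3.52·e^(−0.0895·7/12)
I = 3.4679 + 3.3912 + 3.3409 = 10.2000
F = (S − I)·e^(rT) = (118.22 − 10.2000) · e^(0.0895·14/12)
= 108.0200 · e^0.104417 = 108.0200 × 1.110063 = HK$119.91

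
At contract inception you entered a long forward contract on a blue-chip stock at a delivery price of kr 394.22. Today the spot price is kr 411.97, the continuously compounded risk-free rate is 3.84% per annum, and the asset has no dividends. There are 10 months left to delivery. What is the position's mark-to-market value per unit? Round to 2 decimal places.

Current fair forward for the remaining 10 months: F = S·e^(r·T), r = 0.0384
F = 411.97 · e^(0.0384 × 10/12) = 411.97 × 1.032518 = 425.3664
Value of long forward = (F − K)·e^(−rT) = (425.3664 − 394.22) · e^(−0.0384·10/12)
= 31.1464 × 0.968507 = 30.17

kr 30.17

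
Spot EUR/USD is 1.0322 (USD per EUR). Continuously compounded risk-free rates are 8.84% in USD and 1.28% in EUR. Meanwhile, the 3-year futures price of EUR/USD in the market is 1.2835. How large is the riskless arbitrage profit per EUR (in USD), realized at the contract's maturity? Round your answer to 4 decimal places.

0.0115 per EUR (in USD)

Fair futures: F* = S·e^(carry·T), with carry = (r_USD − r_EUR) = 0.0884 − 0.0128 = 0.0756
F* = 1.0322 · e^(0.0756 × 3) = 1.0322 · e^0.226800 = 1.0322 × 1.254579 = 1.2950
Market 1.2835 < fair 1.2950: forward underpriced → reverse cash-and-carry (short spot, go long the forward).
At maturity, profit = |F_mkt − F*| = |1.2835 − 1.2950| = 0.0115 per EUR (in USD)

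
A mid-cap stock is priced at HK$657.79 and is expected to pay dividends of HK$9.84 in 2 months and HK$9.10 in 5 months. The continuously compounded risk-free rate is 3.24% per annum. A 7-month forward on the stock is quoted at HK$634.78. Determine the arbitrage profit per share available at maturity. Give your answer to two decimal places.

PV(dividends) I = 9.84·e^(−0.0324·2/12) + 9.10·e^(−0.0324·5/12) = 18.7650
Fair forward F* = (S − I)·e^(rT) = (657.79 − 18.7650)·e^0.018900 = 639.0250 × 1.019080 = 651.2176
Market HK$634.78 < fair 651.2176: forward underpriced → reverse cash-and-carry (short the stock, invest proceeds at r, pay the dividends, go long the forward).
Profit at T = |F_mkt − F*| = |634.78 − 651.2176| = HK$16.44 per share

HK$16.44 per share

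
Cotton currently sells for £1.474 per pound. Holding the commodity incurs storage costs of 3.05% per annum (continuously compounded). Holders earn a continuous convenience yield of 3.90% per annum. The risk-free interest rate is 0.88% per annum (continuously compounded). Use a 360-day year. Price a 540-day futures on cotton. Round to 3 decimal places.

£1.475 per pound

Net carry = r + u − y = 0.0088 + 0.0305 − 0.0390 = 0.0003
F = S·e^((r+u−y)T) = 1.474 · e^(0.0003 × 540/360) = 1.474 · e^0.000450
= 1.474 × 1.000450 = £1.475 per pound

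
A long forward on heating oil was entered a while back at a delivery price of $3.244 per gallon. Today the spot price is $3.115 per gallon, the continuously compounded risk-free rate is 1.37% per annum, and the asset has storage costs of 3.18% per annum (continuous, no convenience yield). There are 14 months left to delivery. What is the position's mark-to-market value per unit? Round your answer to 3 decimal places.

$0.040 per gallon

Current fair forward for the remaining 14 months: F = S·e^((r + u)·T), (r + u) = 0.0137 + 0.0318 = 0.0455
F = 3.115 · e^(0.0455 × 14/12) = 3.115 × 1.054518 = 3.2848
Value of long forward = (F − K)·e^(−rT) = (3.2848 − 3.244) · e^(−0.0137·14/12)
= 0.0408 × 0.984144 = 0.040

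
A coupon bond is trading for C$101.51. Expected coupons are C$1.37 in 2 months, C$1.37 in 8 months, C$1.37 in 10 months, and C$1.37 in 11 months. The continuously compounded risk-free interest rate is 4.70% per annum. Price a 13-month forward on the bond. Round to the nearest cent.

PV(coupons) I = 1.37·e^(−0.0470·2/12) + 1.37·e^(−0.0470·8/12) + 1.37·e^(−0.0470·10/12) + 1.37·e^(−0.0470·11/12)
I = 1.3593 + 1.3277 + 1.3174 + 1.3122 = 5.3166
F = (S − I)·e^(rT) = (101.51 − 5.3166) · e^(0.0470·13/12)
= 96.1934 · e^0.050917 = 96.1934 × 1.052236 = C$101.22

C$101.22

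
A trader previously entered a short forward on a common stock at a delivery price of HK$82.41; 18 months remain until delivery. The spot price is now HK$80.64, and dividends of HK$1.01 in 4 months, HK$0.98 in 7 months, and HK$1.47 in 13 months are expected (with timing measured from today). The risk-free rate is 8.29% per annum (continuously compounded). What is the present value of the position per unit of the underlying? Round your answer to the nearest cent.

-HK$4.61

PV(remaining dividends) I = 1.01·e^(−0.0829·4/12) + 0.98·e^(−0.0829·7/12) + 1.47·e^(−0.0829·13/12) = 3.2599
Current forward F = (S − I)·e^(rT) = (80.64 − 3.2599)·e^(0.0829·18/12) = 77.3801 × 1.132412 = 87.6262
Value (long) = (F − K)·e^(−rT) = (87.6262 − 82.41) × 0.883071 = 4.6063
Short position value = −(long value) = -HK$4.61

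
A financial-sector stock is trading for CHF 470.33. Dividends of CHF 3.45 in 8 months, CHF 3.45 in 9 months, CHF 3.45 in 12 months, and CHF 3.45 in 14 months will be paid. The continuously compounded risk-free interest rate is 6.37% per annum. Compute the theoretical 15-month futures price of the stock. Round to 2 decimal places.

PV(dividends) I = 3.45·e^(−0.0637·8/12) + 3.45·e^(−0.0637·9/12) + 3.45·e^(−0.0637·12/12) + 3.45·e^(−0.0637·14/12)
I = 3.3066 + 3.2891 + 3.2371 + 3.2029 = 13.0357
F = (S − I)·e^(rT) = (470.33 − 13.0357) · e^(0.0637·15/12)
= 457.2943 · e^0.079625 = 457.2943 × 1.082881 = CHF 495.20

CHF 495.20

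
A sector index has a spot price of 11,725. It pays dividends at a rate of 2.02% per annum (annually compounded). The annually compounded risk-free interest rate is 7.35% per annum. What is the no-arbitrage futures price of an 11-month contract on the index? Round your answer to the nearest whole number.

F = S · (1+r)^T / (1+q)^T
= 11725 × 1.067174 / 1.018501 = 11725 × 1.047789
F = 12,285

12,285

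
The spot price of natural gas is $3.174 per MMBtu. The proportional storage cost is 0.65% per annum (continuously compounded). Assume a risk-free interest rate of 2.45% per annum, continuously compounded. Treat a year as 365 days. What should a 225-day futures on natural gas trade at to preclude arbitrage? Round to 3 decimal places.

$3.235 per MMBtu

Net carry = r + u − y = 0.0245 + 0.0065 − 0.0000 = 0.0310
F = S·e^((r+u−y)T) = 3.174 · e^(0.0310 × 225/365) = 3.174 · e^0.019110
= 3.174 × 1.019294 = $3.235 per MMBtu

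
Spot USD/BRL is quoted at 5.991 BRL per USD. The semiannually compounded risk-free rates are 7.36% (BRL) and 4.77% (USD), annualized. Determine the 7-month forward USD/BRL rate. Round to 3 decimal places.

6.079

By covered interest parity, F = S · (1+r_BRL/2)^(2T) / (1+r_USD/2)^(2T)
= 5.991 × 1.043064 / 1.027880 = 5.991 × 1.014772
F = 6.079 BRL per USD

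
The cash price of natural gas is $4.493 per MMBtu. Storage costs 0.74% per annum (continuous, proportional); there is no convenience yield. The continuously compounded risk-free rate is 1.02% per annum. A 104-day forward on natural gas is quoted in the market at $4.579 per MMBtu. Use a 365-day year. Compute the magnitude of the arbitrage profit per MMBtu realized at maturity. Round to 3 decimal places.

Fair forward: F* = S·e^(carry·T), with carry = (r + u) = 0.0102 + 0.0074 = 0.0176
F* = 4.493 · e^(0.0176 × 104/365) = 4.493 · e^0.005015 = 4.493 × 1.005028 = $4.5156
Market $4.579 > fair $4.5156: forward overpriced → cash-and-carry (buy spot, short the forward).
At maturity, profit = |F_mkt − F*| = |4.579 − 4.5156| = $0.063 per MMBtu

$0.063 per MMBtu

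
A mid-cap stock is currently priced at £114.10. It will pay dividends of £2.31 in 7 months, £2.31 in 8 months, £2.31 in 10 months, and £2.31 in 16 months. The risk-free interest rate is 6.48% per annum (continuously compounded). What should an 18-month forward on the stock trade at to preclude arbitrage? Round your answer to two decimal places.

£116.11

PV(dividends) I = 2.31·e^(−0.0648·7/12) + 2.31·e^(−0.0648·8/12) + 2.31·e^(−0.0648·10/12) + 2.31·e^(−0.0648·16/12)
I = 2.2243 + 2.2123 + 2.1886 + 2.1188 = 8.7440
F = (S − I)·e^(rT) = (114.10 − 8.7440) · e^(0.0648·18/12)
= 105.3560 · e^0.097200 = 105.3560 × 1.102081 = £116.11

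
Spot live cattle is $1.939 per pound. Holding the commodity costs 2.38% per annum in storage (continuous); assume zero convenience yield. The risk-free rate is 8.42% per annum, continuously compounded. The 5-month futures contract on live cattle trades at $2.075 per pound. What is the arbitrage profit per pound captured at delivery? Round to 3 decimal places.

Fair futures: F* = S·e^(carry·T), with carry = (r + u) = 0.0842 + 0.0238 = 0.1080
F* = 1.939 · e^(0.1080 × 5/12) = 1.939 · e^0.045000 = 1.939 × 1.046028 = $2.0282
Market $2.075 > fair $2.0282: forward overpriced → cash-and-carry (buy spot, short the forward).
At maturity, profit = |F_mkt − F*| = |2.075 − 2.0282| = $0.047 per pound

$0.047 per pound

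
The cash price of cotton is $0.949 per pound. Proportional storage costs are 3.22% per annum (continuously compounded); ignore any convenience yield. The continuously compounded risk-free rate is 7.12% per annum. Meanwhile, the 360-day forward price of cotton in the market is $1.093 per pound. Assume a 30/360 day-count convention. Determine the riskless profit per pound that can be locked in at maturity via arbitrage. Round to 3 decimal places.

Fair forward: F* = S·e^(carry·T), with carry = (r + u) = 0.0712 + 0.0322 = 0.1034
F* = 0.949 · e^(0.1034 × 360/360) = 0.949 · e^0.103400 = 0.949 × 1.108935 = $1.0524
Market $1.093 > fair $1.0524: forward overpriced → cash-and-carry (buy spot, short the forward).
At maturity, profit = |F_mkt − F*| = |1.093 − 1.0524| = $0.041 per pound

$0.041 per pound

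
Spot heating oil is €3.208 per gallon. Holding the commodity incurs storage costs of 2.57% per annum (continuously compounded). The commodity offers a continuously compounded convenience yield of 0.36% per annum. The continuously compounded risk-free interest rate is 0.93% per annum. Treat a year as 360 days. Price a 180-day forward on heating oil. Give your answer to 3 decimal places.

Net carry = r + u − y = 0.0093 + 0.0257 − 0.0036 = 0.0314
F = S·e^((r+u−y)T) = 3.208 · e^(0.0314 × 180/360) = 3.208 · e^0.015700
= 3.208 × 1.015824 = €3.259 per gallon

€3.259 per gallon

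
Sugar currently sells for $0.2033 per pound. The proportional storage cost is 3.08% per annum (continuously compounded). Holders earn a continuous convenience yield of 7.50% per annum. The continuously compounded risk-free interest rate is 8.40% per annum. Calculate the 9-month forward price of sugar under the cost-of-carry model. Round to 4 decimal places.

Net carry = r + u − y = 0.0840 + 0.0308 − 0.0750 = 0.0398
F = S·e^((r+u−y)T) = 0.2033 · e^(0.0398 × 9/12) = 0.2033 · e^0.029850
= 0.2033 × 1.030300 = $0.2095 per pound

$0.2095 per pound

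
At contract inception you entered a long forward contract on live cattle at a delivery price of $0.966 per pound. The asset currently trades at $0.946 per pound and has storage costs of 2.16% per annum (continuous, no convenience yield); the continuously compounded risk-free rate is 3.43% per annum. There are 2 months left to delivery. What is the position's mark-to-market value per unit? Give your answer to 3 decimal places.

-$0.011 per pound

Current fair forward for the remaining 2 months: F = S·e^((r + u)·T), (r + u) = 0.0343 + 0.0216 = 0.0559
F = 0.946 · e^(0.0559 × 2/12) = 0.946 × 1.009360 = 0.9549
Value of long forward = (F − K)·e^(−rT) = (0.9549 − 0.966) · e^(−0.0343·2/12)
= -0.0111 × 0.994300 = -0.011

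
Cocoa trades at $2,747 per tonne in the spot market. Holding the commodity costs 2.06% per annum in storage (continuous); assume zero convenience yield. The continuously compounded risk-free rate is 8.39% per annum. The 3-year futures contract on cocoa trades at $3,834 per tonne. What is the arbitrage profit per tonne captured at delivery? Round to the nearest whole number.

Fair futures: F* = S·e^(carry·T), with carry = (r + u) = 0.0839 + 0.0206 = 0.1045
F* = 2747 · e^(0.1045 × 3) = 2747 · e^0.313500 = 2747 × 1.368205 = $3758.4591
Market $3834 > fair $3758.4591: forward overpriced → cash-and-carry (buy spot, short the forward).
At maturity, profit = |F_mkt − F*| = |3834 − 3758.4591| = $76 per tonne

$76 per tonne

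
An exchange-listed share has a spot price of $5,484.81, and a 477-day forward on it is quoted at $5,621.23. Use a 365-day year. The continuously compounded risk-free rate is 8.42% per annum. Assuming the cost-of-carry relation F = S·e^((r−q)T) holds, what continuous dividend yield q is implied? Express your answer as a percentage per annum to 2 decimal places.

6.54%

From F = S·e^((r−q)T): (r − q) = ln(F/S)/T
ln(5621.23/5484.81) = ln(1.024872) = 0.024568
(r − q) = 0.024568 / (477/365) = 0.018799
q = r − ln(F/S)/T = 0.0842 − 0.018799 = 0.065401
q = 6.54%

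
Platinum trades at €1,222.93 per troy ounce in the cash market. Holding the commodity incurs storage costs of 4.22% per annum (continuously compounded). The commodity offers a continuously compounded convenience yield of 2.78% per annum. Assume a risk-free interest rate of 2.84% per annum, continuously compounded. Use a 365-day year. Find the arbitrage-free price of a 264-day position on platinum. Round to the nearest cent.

Net carry = r + u − y = 0.0284 + 0.0422 − 0.0278 = 0.0428
F = S·e^((r+u−y)T) = 1222.93 · e^(0.0428 × 264/365) = 1222.93 · e^0.03095671
= 1222.93 × 1.03144085 = €1,261.38 per troy ounce

€1,261.38 per troy ounce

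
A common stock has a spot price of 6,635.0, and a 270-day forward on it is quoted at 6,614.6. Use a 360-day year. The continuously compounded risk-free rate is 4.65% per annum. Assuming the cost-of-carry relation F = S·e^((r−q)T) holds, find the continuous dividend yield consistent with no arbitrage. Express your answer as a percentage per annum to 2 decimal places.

5.06%

From F = S·e^((r−q)T): (r − q) = ln(F/S)/T
ln(6614.6/6635.0) = ln(0.996925) = -0.003080
(r − q) = -0.003080 / (270/360) = -0.004107
q = r − ln(F/S)/T = 0.0465 + 0.004107 = 0.050607
q = 5.06%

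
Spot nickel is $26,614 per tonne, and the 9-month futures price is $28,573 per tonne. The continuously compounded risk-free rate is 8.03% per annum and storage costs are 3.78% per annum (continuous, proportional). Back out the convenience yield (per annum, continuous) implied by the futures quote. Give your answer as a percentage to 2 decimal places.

2.34%

F = S·e^((r+u−y)T) ⇒ (r+u−y) = ln(F/S)/T
ln(28573/26614) = 0.071025; /T ⇒ 0.094700
y = r + u − ln(F/S)/T = 0.0803 + 0.0378 − 0.094700 = 0.023400
y = 2.34%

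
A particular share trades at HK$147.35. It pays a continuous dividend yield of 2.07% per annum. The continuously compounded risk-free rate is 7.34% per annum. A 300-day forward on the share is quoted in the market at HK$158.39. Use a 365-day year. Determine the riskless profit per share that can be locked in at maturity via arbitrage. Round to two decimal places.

Fair forward: F* = S·e^(carry·T), with carry = (r − q) = 0.0734 − 0.0207 = 0.0527
F* = 147.35 · e^(0.0527 × 300/365) = 147.35 · e^0.043315 = 147.35 × 1.044267 = HK$153.8727
Market HK$158.39 > fair HK$153.8727: forward overpriced → cash-and-carry (buy spot, short the forward).
At maturity, profit = |F_mkt − F*| = |158.39 − 153.8727| = HK$4.52 per share

HK$4.52 per share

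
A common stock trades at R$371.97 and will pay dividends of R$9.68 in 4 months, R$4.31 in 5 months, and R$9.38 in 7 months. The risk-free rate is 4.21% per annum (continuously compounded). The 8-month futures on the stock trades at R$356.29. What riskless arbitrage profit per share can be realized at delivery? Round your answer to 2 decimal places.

PV(dividends) I = 9.68·e^(−0.0421·4/12) + 4.31·e^(−0.0421·5/12) + 9.38·e^(−0.0421·7/12) = 22.9326
Fair futures F* = (S − I)·e^(rT) = (371.97 − 22.9326)·e^0.028067 = 349.0374 × 1.028465 = 358.9727
Market R$356.29 < fair 358.9727: forward underpriced → reverse cash-and-carry (short the stock, invest proceeds at r, pay the dividends, go long the forward).
Profit at T = |F_mkt − F*| = |356.29 − 358.9727| = R$2.68 per share

R$2.68 per share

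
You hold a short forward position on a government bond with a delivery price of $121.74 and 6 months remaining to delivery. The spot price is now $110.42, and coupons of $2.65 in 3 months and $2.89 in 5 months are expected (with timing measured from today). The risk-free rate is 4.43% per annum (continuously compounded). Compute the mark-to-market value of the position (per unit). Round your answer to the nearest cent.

$14.11

PV(remaining coupons) I = 2.65·e^(−0.0443·3/12) + 2.89·e^(−0.0443·5/12) = 5.4580
Current forward F = (S − I)·e^(rT) = (110.42 − 5.4580)·e^(0.0443·6/12) = 104.9620 × 1.022397 = 107.3128
Value (long) = (F − K)·e^(−rT) = (107.3128 − 121.74) × 0.978094 = -14.1112
Short position value = −(long value) = $14.11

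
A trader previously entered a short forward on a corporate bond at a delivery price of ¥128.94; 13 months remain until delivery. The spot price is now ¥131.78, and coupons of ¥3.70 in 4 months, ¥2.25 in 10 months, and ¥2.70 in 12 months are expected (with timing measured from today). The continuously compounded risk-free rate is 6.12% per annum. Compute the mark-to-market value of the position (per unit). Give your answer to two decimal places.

-¥2.81

PV(remaining coupons) I = 3.70·e^(−0.0612·4/12) + 2.25·e^(−0.0612·10/12) + 2.70·e^(−0.0612·12/12) = 8.3031
Current forward F = (S − I)·e^(rT) = (131.78 − 8.3031)·e^(0.0612·13/12) = 123.4769 × 1.068547 = 131.9409
Value (long) = (F − K)·e^(−rT) = (131.9409 − 128.94) × 0.935850 = 2.8084
Short position value = −(long value) = -¥2.81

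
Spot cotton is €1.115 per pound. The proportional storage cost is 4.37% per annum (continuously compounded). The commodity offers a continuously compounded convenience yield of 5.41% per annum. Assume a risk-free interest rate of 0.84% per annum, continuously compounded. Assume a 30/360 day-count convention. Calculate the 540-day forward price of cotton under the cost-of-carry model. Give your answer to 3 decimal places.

€1.112 per pound

Net carry = r + u − y = 0.0084 + 0.0437 − 0.0541 = -0.0020
F = S·e^((r+u−y)T) = 1.115 · e^(-0.0020 × 540/360) = 1.115 · e^-0.003000
= 1.115 × 0.997004 = €1.112 per pound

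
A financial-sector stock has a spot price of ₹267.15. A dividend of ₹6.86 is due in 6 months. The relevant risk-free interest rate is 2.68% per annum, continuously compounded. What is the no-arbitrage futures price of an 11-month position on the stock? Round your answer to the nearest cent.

PV(dividends) I = 6.86·e^(−0.0268·6/12)
I = 6.7687
F = (S − I)·e^(rT) = (267.15 − 6.7687) · e^(0.0268·11/12)
= 260.3813 · e^0.024567 = 260.3813 × 1.024871 = ₹266.86

₹266.86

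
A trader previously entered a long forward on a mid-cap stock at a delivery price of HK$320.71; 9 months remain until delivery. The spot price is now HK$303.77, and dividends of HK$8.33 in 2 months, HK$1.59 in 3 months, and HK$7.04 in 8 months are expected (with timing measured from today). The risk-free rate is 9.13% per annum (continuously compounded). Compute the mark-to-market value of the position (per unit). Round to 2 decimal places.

PV(remaining dividends) I = 8.33·e^(−0.0913·2/12) + 1.59·e^(−0.0913·3/12) + 7.04·e^(−0.0913·8/12) = 16.3826
Current forward F = (S − I)·e^(rT) = (303.77 − 16.3826)·e^(0.0913·9/12) = 287.3874 × 1.070874 = 307.7557
Value (long) = (F − K)·e^(−rT) = (307.7557 − 320.71) × 0.933817 = -12.0969
Value = -HK$12.10

-HK$12.10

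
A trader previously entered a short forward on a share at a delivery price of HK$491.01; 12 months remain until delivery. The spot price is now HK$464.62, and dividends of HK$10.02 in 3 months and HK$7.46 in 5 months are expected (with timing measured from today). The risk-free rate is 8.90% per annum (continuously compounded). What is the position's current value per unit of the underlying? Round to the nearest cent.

PV(remaining dividends) I = 10.02·e^(−0.0890·3/12) + 7.46·e^(−0.0890·5/12) = 16.9879
Current forward F = (S − I)·e^(rT) = (464.62 − 16.9879)·e^(0.0890·12/12) = 447.6321 × 1.093081 = 489.2981
Value (long) = (F − K)·e^(−rT) = (489.2981 − 491.01) × 0.914846 = -1.5661
Short position value = −(long value) = HK$1.57

HK$1.57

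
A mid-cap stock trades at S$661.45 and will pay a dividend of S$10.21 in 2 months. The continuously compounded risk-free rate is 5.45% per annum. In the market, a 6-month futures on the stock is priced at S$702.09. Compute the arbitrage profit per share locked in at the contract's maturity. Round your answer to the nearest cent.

PV(dividends) I = 10.21·e^(−0.0545·2/12) = 10.1177
Fair futures F* = (S − I)·e^(rT) = (661.45 − 10.1177)·e^0.027250 = 651.3323 × 1.027625 = 669.3254
Market S$702.09 > fair 669.3254: forward overpriced → cash-and-carry (borrow at r, buy the stock and collect the dividends, short the forward).
Profit at T = |F_mkt − F*| = |702.09 − 669.3254| = S$32.76 per share

S$32.76 per share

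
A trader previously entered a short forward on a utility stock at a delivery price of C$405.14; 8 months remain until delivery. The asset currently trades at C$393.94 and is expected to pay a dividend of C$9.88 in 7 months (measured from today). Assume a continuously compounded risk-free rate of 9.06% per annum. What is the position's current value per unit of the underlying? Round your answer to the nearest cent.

-C$3.17

PV(remaining dividends) I = 9.88·e^(−0.0906·7/12) = 9.3714
Current forward F = (S − I)·e^(rT) = (393.94 − 9.3714)·e^(0.0906·8/12) = 384.5686 × 1.062261 = 408.5122
Value (long) = (F − K)·e^(−rT) = (408.5122 − 405.14) × 0.941388 = 3.1745
Short position value = −(long value) = -C$3.17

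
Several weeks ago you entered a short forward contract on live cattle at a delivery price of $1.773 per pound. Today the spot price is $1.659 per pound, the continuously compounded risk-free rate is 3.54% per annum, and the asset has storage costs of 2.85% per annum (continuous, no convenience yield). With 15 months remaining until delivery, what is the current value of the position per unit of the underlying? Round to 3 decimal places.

Current fair forward for the remaining 15 months: F = S·e^((r + u)·T), (r + u) = 0.0354 + 0.0285 = 0.0639
F = 1.659 · e^(0.0639 × 15/12) = 1.659 × 1.083152 = 1.7969
Value of long forward = (F − K)·e^(−rT) = (1.7969 − 1.773) · e^(−0.0354·15/12)
= 0.0239 × 0.956715 = 0.023
Short position value = −(long value) = -$0.023

-$0.023 per pound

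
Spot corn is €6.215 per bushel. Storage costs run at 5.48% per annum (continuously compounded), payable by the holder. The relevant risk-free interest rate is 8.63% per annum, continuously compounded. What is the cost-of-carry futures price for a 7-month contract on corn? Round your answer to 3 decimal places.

Net carry = r + u − y = 0.0863 + 0.0548 − 0.0000 = 0.1411
F = S·e^((r+u−y)T) = 6.215 · e^(0.1411 × 7/12) = 6.215 · e^0.082308
= 6.215 × 1.085790 = €6.748 per bushel

€6.748 per bushel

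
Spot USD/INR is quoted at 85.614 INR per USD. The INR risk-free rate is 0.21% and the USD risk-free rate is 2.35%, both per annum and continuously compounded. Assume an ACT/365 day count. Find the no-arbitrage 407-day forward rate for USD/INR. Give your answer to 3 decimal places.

F = S·e^((r_INR − r_USD)T) = 85.614 · e^((0.0021 − 0.0235) × 407/365)
= 85.614 · e^-0.023862 = 85.614 × 0.976420
F = 83.595 INR per USD

83.595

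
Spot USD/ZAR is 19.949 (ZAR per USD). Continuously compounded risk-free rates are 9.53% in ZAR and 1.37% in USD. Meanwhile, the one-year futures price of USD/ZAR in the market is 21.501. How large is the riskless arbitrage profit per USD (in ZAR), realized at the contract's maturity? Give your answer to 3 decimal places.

Fair futures: F* = S·e^(carry·T), with carry = (r_ZAR − r_USD) = 0.0953 − 0.0137 = 0.0816
F* = 19.949 · e^(0.0816 × 12/12) = 19.949 · e^0.081600 = 19.949 × 1.085022 = 21.6451
Market 21.501 < fair 21.6451: forward underpriced → reverse cash-and-carry (short spot, go long the forward).
At maturity, profit = |F_mkt − F*| = |21.501 − 21.6451| = 0.144 per USD (in ZAR)

0.144 per USD (in ZAR)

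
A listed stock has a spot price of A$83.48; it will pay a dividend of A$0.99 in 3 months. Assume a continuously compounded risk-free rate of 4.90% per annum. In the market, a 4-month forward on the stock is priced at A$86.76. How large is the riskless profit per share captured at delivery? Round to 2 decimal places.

A$2.90 per share

PV(dividends) I = 0.99·e^(−0.0490·3/12) = 0.9779
Fair forward F* = (S − I)·e^(rT) = (83.48 − 0.9779)·e^0.016333 = 82.5021 × 1.016467 = 83.8607
Market A$86.76 > fair 83.8607: forward overpriced → cash-and-carry (borrow at r, buy the stock and collect the dividends, short the forward).
Profit at T = |F_mkt − F*| = |86.76 − 83.8607| = A$2.90 per share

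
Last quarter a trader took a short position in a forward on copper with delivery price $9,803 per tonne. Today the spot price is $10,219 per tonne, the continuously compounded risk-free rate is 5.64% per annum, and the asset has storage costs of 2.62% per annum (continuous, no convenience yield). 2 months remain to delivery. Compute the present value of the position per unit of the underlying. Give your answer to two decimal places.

Current fair forward for the remaining 2 months: F = S·e^((r + u)·T), (r + u) = 0.0564 + 0.0262 = 0.0826
F = 10219 · e^(0.0826 × 2/12) = 10219 × 1.01386186 = 10360.6543
Value of long forward = (F − K)·e^(−rT) = (10360.6543 − 9803) · e^(−0.0564·2/12)
= 557.6543 × 0.99064404 = 552.44
Short position value = −(long value) = -$552.44

-$552.44 per tonne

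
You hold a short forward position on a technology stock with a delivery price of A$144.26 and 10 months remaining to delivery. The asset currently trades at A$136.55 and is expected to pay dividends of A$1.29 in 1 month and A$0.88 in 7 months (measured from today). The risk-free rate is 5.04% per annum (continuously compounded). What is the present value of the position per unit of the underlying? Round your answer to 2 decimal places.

A$3.92

PV(remaining dividends) I = 1.29·e^(−0.0504·1/12) + 0.88·e^(−0.0504·7/12) = 2.1391
Current forward F = (S − I)·e^(rT) = (136.55 − 2.1391)·e^(0.0504·10/12) = 134.4109 × 1.042894 = 140.1763
Value (long) = (F − K)·e^(−rT) = (140.1763 − 144.26) × 0.958870 = -3.9157
Short position value = −(long value) = A$3.92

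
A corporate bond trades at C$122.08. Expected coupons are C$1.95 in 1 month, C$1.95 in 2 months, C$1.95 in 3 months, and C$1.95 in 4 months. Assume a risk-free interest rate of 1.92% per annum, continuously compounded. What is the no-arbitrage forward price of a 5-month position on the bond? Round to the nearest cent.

PV(coupons) I = 1.95·e^(−0.0192·1/12) + 1.95·e^(−0.0192·2/12) + 1.95·e^(−0.0192·3/12) + 1.95·e^(−0.0192·4/12)
I = 1.9469 + 1.9438 + 1.9407 + 1.9376 = 7.7690
F = (S − I)·e^(rT) = (122.08 − 7.7690) · e^(0.0192·5/12)
= 114.3110 · e^0.008000 = 114.3110 × 1.008032 = C$115.23

C$115.23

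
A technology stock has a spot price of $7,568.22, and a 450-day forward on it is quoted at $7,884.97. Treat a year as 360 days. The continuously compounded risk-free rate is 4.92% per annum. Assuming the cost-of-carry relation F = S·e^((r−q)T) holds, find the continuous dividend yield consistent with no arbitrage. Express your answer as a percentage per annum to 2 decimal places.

From F = S·e^((r−q)T): (r − q) = ln(F/S)/T
ln(7884.97/7568.22) = ln(1.041853) = 0.041001
(r − q) = 0.041001 / (450/360) = 0.032801
q = r − ln(F/S)/T = 0.0492 − 0.032801 = 0.016399
q = 1.64%

1.64%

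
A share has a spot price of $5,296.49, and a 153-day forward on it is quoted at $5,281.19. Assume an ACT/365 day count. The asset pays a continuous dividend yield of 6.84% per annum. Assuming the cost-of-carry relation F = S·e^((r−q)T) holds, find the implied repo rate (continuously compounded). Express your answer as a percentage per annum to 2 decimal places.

From F = S·e^((r−q)T): (r − q) = ln(F/S)/T
ln(5281.19/5296.49) = ln(0.997111) = -0.002893
(r − q) = -0.002893 / (153/365) = -0.006902
r = ln(F/S)/T + q = -0.006902 + 0.0684 = 0.061498
r = 6.15%

6.15%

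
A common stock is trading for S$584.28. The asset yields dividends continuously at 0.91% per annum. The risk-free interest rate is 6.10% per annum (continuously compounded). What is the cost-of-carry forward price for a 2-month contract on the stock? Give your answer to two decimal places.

F = S·e^((r − q)T) = 584.28 · e^((0.0610 − 0.0091) × 2/12)
= 584.28 · e^0.008650 = 584.28 × 1.008688
F = S$589.36

S$589.36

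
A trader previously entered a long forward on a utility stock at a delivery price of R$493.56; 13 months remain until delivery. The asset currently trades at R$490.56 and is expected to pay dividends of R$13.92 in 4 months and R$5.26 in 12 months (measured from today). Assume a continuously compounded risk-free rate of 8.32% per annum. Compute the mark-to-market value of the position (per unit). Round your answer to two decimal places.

PV(remaining dividends) I = 13.92·e^(−0.0832·4/12) + 5.26·e^(−0.0832·12/12) = 18.3793
Current forward F = (S − I)·e^(rT) = (490.56 − 18.3793)·e^(0.0832·13/12) = 472.1807 × 1.094320 = 516.7168
Value (long) = (F − K)·e^(−rT) = (516.7168 − 493.56) × 0.913809 = 21.1609
Value = R$21.16

R$21.16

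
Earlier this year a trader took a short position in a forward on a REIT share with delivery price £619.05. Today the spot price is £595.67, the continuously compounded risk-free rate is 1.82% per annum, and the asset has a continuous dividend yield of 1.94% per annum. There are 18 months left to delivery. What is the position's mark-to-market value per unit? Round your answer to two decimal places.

£23.79

Current fair forward for the remaining 18 months: F = S·e^((r − q)·T), (r − q) = 0.0182 − 0.0194 = -0.0012
F = 595.67 · e^(-0.0012 × 18/12) = 595.67 × 0.998202 = 594.5990
Value of long forward = (F − K)·e^(−rT) = (594.5990 − 619.05) · e^(−0.0182·18/12)
= -24.4510 × 0.973069 = -23.79
Short position value = −(long value) = £23.79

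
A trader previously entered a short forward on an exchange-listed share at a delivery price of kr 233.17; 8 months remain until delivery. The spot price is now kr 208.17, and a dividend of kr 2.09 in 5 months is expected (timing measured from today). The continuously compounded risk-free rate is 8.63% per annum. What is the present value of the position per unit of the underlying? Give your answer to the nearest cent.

kr 13.98

PV(remaining dividends) I = 2.09·e^(−0.0863·5/12) = 2.0162
Current forward F = (S − I)·e^(rT) = (208.17 − 2.0162)·e^(0.0863·8/12) = 206.1538 × 1.059221 = 218.3624
Value (long) = (F − K)·e^(−rT) = (218.3624 − 233.17) × 0.944090 = -13.9797
Short position value = −(long value) = kr 13.98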